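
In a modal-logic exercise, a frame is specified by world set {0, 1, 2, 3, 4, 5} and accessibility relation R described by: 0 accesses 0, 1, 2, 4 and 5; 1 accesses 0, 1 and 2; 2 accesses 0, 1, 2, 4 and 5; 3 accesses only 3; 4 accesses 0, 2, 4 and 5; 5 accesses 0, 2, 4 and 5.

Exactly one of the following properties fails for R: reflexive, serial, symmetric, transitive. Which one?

transitive

Reflexive: yes — every world is R-related to itself.
Serial: yes — every world has a successor (e.g. 0 R 0).
Symmetric: yes — every pair in R has its reverse in R.
Transitive: no — 1 R 0 and 0 R 4, but not 1 R 4.
Only transitive fails.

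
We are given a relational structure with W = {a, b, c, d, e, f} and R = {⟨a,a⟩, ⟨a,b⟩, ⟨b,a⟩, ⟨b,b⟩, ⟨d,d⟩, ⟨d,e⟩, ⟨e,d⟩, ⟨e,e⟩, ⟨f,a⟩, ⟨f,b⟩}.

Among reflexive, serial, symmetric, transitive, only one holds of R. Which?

transitive

Reflexive: no — c is not related to itself.
Serial: no — c has no R-successor.
Symmetric: no — f R a but not a R f.
Transitive: yes — every two-step R-path is closed by a direct edge.
Only transitive holds.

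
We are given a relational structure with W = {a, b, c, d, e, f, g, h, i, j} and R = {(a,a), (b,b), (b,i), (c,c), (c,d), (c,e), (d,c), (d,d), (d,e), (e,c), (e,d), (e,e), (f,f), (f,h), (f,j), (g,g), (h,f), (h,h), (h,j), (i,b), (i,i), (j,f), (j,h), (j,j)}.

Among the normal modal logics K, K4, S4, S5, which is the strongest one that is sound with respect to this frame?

S5

Transitive (axiom 4): yes — every two-step R-path is closed by a direct edge.
Reflexive (axiom T): yes — every world is R-related to itself.
Euclidean (axiom 5): yes — any two successors of a common world are R-related.
So F validates K, K4, S4, S5. The strongest is S5.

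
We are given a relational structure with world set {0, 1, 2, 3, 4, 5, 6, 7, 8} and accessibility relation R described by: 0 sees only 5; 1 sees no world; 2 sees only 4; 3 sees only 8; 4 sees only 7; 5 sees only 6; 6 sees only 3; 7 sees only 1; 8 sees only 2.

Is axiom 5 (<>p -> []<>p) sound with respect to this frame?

Axiom 5 corresponds to the accessibility relation being Euclidean.
Euclidean: no — 0 R 5 and 0 R 5, but not 5 R 5.

No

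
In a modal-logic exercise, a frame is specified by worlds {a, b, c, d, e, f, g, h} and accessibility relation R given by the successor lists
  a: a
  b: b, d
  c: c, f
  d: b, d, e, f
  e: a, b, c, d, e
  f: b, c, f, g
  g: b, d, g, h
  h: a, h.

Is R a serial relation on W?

Serial: yes — every world has a successor (e.g. a R a).

Yes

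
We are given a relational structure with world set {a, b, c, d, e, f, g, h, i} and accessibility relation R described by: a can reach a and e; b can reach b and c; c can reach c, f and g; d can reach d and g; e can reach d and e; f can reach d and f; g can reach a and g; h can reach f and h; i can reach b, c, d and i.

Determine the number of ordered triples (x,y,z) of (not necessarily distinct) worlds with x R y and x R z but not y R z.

Enumerating: (a,e,a), (b,c,b), (c,f,c), (c,f,g), (c,g,c), (c,g,f), (d,g,d), (e,d,e), (f,d,f), (g,a,g), (h,f,h), (i,b,d), … and 7 more.
Total: 19.

19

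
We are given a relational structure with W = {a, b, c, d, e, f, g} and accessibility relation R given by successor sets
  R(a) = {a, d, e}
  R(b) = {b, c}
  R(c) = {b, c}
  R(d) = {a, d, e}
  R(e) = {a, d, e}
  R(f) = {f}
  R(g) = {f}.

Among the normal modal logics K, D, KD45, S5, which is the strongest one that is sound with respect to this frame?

Serial (axiom D): yes — every world has a successor (e.g. a R a).
Euclidean (axiom 5): yes — any two successors of a common world are R-related.
Transitive (axiom 4): yes — every two-step R-path is closed by a direct edge.
Reflexive (axiom T): no — g is not related to itself.
So F validates K, D, KD45; S5 would additionally require R to be reflexive. The strongest is KD45.

KD45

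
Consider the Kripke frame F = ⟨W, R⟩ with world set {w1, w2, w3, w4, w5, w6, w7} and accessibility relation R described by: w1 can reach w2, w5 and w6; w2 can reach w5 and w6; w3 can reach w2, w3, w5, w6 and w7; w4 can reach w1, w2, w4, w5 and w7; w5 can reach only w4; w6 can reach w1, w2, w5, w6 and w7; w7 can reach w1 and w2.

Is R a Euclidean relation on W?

No

Euclidean: no — w1 R w5 and w1 R w2, but not w5 R w2.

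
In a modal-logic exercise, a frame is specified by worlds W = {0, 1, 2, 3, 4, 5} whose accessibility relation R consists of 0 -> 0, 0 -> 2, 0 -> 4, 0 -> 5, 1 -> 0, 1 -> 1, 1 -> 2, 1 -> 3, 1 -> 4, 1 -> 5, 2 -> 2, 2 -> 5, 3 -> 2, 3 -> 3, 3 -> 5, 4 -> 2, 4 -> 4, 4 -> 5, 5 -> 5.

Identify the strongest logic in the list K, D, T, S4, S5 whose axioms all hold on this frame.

S4

Serial (axiom D): yes — every world has a successor (e.g. 0 R 0).
Reflexive (axiom T): yes — every world is R-related to itself.
Transitive (axiom 4): yes — every two-step R-path is closed by a direct edge.
Euclidean (axiom 5): no — 0 R 2 and 0 R 4, but not 2 R 4.
So F validates K, D, T, S4; S5 would additionally require R to be Euclidean. The strongest is S4.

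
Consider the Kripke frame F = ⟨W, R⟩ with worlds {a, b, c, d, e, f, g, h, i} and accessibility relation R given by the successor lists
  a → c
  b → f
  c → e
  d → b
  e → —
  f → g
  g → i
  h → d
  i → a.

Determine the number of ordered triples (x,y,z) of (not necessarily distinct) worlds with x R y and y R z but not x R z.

Enumerating: (a,c,e), (b,f,g), (d,b,f), (f,g,i), (g,i,a), (h,d,b), (i,a,c).

7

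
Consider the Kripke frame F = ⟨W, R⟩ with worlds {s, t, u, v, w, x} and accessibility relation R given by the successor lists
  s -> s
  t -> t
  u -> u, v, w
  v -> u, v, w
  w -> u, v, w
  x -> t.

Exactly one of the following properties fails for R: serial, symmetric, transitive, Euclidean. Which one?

symmetric

Serial: yes — every world has a successor (e.g. s R s).
Symmetric: no — x R t but not t R x.
Transitive: yes — every two-step R-path is closed by a direct edge.
Euclidean: yes — any two successors of a common world are R-related.
Only symmetric fails.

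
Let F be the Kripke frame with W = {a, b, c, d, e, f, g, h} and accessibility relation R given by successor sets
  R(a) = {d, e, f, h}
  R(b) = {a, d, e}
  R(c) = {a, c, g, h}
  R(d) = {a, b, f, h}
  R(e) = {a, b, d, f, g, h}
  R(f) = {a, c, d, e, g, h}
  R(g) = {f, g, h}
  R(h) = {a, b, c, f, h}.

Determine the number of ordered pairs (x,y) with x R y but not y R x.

10

Enumerating: (b,a), (c,a), (c,g), (d,h), (e,d), (e,g), (e,h), (f,c), (g,h), (h,b).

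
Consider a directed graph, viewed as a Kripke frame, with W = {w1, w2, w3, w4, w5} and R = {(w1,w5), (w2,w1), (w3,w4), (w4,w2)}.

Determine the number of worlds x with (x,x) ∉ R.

5

Enumerating: w1, w2, w3, w4, w5.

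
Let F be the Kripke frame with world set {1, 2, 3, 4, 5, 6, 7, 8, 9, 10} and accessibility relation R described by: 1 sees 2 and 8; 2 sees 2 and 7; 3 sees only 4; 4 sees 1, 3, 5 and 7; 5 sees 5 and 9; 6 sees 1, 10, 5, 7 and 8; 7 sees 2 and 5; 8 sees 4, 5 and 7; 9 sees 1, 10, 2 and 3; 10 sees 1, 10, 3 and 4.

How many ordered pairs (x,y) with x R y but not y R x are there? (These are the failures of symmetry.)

Enumerating: (1,2), (1,8), (10,1), (10,3), (10,4), (4,1), (4,5), (4,7), (5,9), (6,1), (6,10), (6,5), … and 10 more.
Total: 22.

22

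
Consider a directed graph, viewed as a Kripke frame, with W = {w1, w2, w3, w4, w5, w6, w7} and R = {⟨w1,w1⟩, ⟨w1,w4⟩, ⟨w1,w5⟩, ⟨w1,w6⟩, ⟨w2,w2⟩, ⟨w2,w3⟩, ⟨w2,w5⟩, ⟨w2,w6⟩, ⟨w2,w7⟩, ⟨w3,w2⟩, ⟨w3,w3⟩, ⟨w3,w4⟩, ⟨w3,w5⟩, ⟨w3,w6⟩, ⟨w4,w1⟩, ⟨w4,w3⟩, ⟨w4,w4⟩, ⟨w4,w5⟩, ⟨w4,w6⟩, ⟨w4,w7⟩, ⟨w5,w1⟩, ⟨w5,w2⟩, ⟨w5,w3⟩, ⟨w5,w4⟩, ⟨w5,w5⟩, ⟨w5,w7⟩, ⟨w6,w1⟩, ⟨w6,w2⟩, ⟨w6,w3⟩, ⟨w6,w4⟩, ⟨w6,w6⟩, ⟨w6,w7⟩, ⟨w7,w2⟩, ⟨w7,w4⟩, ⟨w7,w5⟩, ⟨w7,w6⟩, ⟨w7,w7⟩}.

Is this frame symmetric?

Symmetric: yes — every pair in R has its reverse in R.

Yes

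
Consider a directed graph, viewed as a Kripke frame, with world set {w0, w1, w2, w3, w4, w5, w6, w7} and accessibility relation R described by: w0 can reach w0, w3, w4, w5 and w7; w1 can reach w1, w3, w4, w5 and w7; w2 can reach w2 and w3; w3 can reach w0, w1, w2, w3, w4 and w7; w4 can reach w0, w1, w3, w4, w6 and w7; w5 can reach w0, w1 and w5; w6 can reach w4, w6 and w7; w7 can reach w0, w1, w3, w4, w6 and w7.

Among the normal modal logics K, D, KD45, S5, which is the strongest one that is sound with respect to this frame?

Serial (axiom D): yes — every world has a successor (e.g. w0 R w0).
Euclidean (axiom 5): no — w0 R w3 and w0 R w5, but not w3 R w5.
Transitive (axiom 4): no — w0 R w3 and w3 R w1, but not w0 R w1.
Reflexive (axiom T): yes — every world is R-related to itself.
So F validates K, D; KD45 would additionally require R to be Euclidean and transitive. The strongest is D.

D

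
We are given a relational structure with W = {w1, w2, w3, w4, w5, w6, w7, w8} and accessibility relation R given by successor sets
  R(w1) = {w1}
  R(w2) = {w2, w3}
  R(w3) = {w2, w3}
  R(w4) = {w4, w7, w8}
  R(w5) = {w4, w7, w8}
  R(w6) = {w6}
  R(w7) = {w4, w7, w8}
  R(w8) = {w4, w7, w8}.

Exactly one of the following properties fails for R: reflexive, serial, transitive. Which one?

reflexive

Reflexive: no — w5 is not related to itself.
Serial: yes — every world has a successor (e.g. w1 R w1).
Transitive: yes — every two-step R-path is closed by a direct edge.
Only reflexive fails.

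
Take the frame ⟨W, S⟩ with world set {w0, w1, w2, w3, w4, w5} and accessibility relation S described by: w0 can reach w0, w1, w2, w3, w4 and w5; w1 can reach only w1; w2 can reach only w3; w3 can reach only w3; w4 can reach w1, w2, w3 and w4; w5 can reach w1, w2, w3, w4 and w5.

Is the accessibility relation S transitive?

Yes

Transitive: yes — every two-step S-path is closed by a direct edge.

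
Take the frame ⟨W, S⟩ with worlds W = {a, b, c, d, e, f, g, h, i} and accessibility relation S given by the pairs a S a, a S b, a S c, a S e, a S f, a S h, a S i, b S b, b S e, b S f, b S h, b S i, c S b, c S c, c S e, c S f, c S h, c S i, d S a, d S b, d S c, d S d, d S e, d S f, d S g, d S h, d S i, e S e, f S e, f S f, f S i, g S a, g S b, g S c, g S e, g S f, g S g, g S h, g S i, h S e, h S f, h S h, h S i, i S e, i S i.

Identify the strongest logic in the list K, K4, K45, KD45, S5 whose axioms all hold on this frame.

Transitive (axiom 4): yes — every two-step S-path is closed by a direct edge.
Euclidean (axiom 5): no — a S b and a S c, but not b S c.
Serial (axiom D): yes — every world has a successor (e.g. a S a).
Reflexive (axiom T): yes — every world is S-related to itself.
So F validates K, K4; K45 would additionally require S to be Euclidean. The strongest is K4.

K4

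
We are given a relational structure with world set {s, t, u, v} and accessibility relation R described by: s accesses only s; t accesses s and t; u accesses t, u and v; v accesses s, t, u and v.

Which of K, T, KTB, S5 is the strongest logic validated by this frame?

T

Reflexive (axiom T): yes — every world is R-related to itself.
Symmetric (axiom B): no — t R s but not s R t.
Euclidean (axiom 5): no — u R t and u R v, but not t R v.
So F validates K, T; KTB would additionally require R to be symmetric. The strongest is T.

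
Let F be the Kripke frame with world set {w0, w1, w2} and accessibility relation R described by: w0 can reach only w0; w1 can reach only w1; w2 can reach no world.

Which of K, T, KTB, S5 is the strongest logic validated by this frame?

Reflexive (axiom T): no — w2 is not related to itself.
Symmetric (axiom B): yes — every pair in R has its reverse in R.
Euclidean (axiom 5): yes — any two successors of a common world are R-related.
So F validates K; T would additionally require R to be reflexive. The strongest is K.

K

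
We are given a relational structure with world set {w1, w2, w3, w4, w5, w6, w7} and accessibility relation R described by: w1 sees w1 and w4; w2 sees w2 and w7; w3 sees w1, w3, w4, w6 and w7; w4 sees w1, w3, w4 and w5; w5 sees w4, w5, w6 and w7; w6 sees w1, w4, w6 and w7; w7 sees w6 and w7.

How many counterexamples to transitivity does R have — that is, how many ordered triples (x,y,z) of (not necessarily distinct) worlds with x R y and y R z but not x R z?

Enumerating: (w1,w4,w3), (w1,w4,w5), (w2,w7,w6), (w3,w4,w5), (w4,w3,w6), (w4,w3,w7), (w4,w5,w6), (w4,w5,w7), (w5,w4,w1), (w5,w4,w3), (w5,w6,w1), (w6,w4,w3), (w6,w4,w5), (w7,w6,w1), (w7,w6,w4).

15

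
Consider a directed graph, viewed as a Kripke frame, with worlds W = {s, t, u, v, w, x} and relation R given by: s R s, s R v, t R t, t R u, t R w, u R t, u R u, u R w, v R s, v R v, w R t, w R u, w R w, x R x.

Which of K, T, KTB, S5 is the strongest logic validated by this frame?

S5

Reflexive (axiom T): yes — every world is R-related to itself.
Symmetric (axiom B): yes — every pair in R has its reverse in R.
Euclidean (axiom 5): yes — any two successors of a common world are R-related.
So F validates K, T, KTB, S5. The strongest is S5.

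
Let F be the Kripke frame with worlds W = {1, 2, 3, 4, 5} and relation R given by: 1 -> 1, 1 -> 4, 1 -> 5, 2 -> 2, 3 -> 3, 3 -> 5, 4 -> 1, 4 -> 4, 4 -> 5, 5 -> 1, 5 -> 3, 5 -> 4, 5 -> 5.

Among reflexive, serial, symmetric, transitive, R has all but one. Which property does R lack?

Reflexive: yes — every world is R-related to itself.
Serial: yes — every world has a successor (e.g. 1 R 1).
Symmetric: yes — every pair in R has its reverse in R.
Transitive: no — 1 R 5 and 5 R 3, but not 1 R 3.
Only transitive fails.

transitive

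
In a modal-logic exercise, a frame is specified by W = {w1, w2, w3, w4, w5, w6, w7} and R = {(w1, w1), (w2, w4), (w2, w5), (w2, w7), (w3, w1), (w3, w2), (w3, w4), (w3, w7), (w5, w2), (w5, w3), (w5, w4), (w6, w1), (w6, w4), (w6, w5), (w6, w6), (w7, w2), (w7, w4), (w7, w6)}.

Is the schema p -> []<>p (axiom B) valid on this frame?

Axiom B corresponds to the accessibility relation being symmetric.
Symmetric: no — w2 R w4 but not w4 R w2.

No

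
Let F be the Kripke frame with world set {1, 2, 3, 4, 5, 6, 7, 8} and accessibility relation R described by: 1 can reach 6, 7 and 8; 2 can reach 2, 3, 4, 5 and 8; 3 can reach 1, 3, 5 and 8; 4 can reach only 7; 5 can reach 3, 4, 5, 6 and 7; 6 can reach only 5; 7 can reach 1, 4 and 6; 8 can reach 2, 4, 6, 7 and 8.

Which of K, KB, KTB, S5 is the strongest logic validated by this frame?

Symmetric (axiom B): no — 1 R 6 but not 6 R 1.
Reflexive (axiom T): no — 1 is not related to itself.
Euclidean (axiom 5): no — 1 R 6 and 1 R 7, but not 6 R 7.
So F validates K; KB would additionally require R to be symmetric. The strongest is K.

K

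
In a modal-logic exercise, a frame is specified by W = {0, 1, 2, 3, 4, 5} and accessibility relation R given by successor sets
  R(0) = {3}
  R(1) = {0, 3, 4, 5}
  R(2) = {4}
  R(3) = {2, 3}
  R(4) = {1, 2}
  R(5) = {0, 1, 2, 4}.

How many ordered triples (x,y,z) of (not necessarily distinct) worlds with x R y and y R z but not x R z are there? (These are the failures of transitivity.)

17

Enumerating: (0,3,2), (1,3,2), (1,4,1), (1,4,2), (1,5,1), (1,5,2), (2,4,1), (2,4,2), (3,2,4), (4,1,0), (4,1,3), (4,1,4), (4,1,5), (4,2,4), (5,0,3), (5,1,3), (5,1,5).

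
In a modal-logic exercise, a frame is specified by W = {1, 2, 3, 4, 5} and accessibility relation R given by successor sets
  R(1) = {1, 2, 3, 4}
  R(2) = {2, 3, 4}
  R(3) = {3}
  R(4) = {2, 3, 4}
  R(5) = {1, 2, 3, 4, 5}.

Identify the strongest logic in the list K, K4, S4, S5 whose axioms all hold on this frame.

Transitive (axiom 4): yes — every two-step R-path is closed by a direct edge.
Reflexive (axiom T): yes — every world is R-related to itself.
Euclidean (axiom 5): no — 1 R 3 and 1 R 2, but not 3 R 2.
So F validates K, K4, S4; S5 would additionally require R to be Euclidean. The strongest is S4.

S4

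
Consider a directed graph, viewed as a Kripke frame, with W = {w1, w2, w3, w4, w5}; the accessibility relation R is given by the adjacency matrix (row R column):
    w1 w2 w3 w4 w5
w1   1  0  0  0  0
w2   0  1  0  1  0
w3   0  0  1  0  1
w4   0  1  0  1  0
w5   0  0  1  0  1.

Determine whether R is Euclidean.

Euclidean: yes — any two successors of a common world are R-related.

Yes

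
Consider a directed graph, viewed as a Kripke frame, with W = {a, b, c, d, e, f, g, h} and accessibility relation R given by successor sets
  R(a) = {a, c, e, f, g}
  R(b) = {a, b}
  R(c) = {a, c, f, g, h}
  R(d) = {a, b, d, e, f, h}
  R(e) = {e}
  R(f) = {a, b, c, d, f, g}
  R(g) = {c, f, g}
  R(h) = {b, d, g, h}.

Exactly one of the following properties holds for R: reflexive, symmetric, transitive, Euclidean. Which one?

reflexive

Reflexive: yes — every world is R-related to itself.
Symmetric: no — a R e but not e R a.
Transitive: no — a R c and c R h, but not a R h.
Euclidean: no — a R c and a R e, but not c R e.
Only reflexive holds.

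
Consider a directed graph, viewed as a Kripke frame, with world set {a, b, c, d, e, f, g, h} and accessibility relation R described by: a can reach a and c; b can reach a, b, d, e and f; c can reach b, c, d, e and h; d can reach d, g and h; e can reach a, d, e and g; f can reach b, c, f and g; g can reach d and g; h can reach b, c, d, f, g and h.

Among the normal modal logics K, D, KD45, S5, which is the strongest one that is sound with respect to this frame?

D

Serial (axiom D): yes — every world has a successor (e.g. a R a).
Euclidean (axiom 5): no — b R a and b R d, but not a R d.
Transitive (axiom 4): no — a R c and c R b, but not a R b.
Reflexive (axiom T): yes — every world is R-related to itself.
So F validates K, D; KD45 would additionally require R to be Euclidean and transitive. The strongest is D.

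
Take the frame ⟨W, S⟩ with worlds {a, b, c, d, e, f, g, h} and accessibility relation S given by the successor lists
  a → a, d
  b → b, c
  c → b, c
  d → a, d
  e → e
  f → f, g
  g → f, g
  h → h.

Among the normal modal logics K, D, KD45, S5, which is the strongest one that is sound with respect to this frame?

S5

Serial (axiom D): yes — every world has a successor (e.g. a S a).
Euclidean (axiom 5): yes — any two successors of a common world are S-related.
Transitive (axiom 4): yes — every two-step S-path is closed by a direct edge.
Reflexive (axiom T): yes — every world is S-related to itself.
So F validates K, D, KD45, S5. The strongest is S5.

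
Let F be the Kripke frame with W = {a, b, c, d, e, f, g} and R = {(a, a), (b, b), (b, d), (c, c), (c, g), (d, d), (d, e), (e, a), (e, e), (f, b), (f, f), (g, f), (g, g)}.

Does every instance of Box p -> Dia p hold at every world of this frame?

Axiom D corresponds to the accessibility relation being serial.
Serial: yes — every world has a successor (e.g. a R a).

Yes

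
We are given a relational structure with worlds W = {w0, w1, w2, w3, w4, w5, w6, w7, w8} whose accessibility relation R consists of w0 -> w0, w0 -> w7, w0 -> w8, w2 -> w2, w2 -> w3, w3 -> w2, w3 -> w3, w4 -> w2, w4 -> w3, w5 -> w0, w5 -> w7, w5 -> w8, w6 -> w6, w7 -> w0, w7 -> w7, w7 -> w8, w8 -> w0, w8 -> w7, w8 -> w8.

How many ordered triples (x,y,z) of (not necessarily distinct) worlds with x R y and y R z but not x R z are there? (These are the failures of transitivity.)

R is transitive; there are no such tuples.

0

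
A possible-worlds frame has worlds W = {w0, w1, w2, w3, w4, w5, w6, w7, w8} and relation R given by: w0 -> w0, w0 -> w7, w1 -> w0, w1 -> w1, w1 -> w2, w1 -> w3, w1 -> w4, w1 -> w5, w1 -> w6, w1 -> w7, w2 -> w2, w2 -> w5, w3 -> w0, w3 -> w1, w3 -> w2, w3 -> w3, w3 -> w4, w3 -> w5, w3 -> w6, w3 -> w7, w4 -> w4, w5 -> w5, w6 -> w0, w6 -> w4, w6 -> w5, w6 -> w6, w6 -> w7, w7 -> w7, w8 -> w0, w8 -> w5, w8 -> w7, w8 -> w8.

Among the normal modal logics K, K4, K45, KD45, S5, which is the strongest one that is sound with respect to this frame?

K4

Transitive (axiom 4): yes — every two-step R-path is closed by a direct edge.
Euclidean (axiom 5): no — w1 R w0 and w1 R w2, but not w0 R w2.
Serial (axiom D): yes — every world has a successor (e.g. w0 R w0).
Reflexive (axiom T): yes — every world is R-related to itself.
So F validates K, K4; K45 would additionally require R to be Euclidean. The strongest is K4.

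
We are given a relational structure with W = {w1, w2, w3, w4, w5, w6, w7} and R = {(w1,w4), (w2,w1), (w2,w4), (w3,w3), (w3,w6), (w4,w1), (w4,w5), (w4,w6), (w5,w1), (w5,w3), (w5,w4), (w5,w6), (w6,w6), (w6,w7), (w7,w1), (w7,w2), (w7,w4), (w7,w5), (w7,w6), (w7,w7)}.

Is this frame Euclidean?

No

Euclidean: no — w4 R w1 and w4 R w5, but not w1 R w5.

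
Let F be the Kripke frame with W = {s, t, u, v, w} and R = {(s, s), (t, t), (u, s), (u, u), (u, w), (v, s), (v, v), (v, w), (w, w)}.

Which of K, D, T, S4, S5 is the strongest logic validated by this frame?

Serial (axiom D): yes — every world has a successor (e.g. s R s).
Reflexive (axiom T): yes — every world is R-related to itself.
Transitive (axiom 4): yes — every two-step R-path is closed by a direct edge.
Euclidean (axiom 5): no — u R s and u R w, but not s R w.
So F validates K, D, T, S4; S5 would additionally require R to be Euclidean. The strongest is S4.

S4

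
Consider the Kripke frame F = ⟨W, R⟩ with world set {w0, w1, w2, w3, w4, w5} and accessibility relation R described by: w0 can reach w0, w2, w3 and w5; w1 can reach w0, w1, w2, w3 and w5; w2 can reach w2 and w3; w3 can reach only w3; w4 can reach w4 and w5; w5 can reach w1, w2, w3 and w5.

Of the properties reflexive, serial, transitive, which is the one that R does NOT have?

transitive

Reflexive: yes — every world is R-related to itself.
Serial: yes — every world has a successor (e.g. w0 R w0).
Transitive: no — w0 R w5 and w5 R w1, but not w0 R w1.
Only transitive fails.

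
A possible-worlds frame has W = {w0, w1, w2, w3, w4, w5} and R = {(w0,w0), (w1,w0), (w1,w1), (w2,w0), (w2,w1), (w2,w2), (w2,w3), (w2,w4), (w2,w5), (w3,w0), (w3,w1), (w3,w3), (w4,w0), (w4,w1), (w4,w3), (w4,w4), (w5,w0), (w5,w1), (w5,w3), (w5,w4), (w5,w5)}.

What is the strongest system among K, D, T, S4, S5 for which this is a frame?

S4

Serial (axiom D): yes — every world has a successor (e.g. w0 R w0).
Reflexive (axiom T): yes — every world is R-related to itself.
Transitive (axiom 4): yes — every two-step R-path is closed by a direct edge.
Euclidean (axiom 5): no — w2 R w0 and w2 R w1, but not w0 R w1.
So F validates K, D, T, S4; S5 would additionally require R to be Euclidean. The strongest is S4.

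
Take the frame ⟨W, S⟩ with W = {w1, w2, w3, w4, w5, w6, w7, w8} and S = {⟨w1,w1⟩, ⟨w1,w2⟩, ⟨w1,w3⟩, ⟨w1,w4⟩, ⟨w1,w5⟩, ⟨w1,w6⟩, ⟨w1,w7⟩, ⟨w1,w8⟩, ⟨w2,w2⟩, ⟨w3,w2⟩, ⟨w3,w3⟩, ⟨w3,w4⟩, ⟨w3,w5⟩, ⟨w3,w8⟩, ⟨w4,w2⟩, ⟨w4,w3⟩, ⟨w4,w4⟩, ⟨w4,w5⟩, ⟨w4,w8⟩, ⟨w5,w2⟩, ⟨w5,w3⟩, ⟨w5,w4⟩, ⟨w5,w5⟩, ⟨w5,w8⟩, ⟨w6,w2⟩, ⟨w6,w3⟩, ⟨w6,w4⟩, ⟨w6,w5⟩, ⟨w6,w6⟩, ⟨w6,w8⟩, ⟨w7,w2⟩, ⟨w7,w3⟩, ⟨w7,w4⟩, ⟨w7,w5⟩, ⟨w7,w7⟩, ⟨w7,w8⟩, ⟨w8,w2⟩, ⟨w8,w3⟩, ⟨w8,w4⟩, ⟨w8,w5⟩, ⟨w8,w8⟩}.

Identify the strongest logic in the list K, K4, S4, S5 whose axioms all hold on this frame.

Transitive (axiom 4): yes — every two-step S-path is closed by a direct edge.
Reflexive (axiom T): yes — every world is S-related to itself.
Euclidean (axiom 5): no — w1 S w2 and w1 S w3, but not w2 S w3.
So F validates K, K4, S4; S5 would additionally require S to be Euclidean. The strongest is S4.

S4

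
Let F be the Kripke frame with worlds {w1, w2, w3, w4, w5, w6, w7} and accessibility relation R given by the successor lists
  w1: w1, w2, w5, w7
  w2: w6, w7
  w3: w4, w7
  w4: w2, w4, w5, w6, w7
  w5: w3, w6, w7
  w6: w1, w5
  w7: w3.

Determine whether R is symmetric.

Symmetric: no — w1 R w2 but not w2 R w1.

No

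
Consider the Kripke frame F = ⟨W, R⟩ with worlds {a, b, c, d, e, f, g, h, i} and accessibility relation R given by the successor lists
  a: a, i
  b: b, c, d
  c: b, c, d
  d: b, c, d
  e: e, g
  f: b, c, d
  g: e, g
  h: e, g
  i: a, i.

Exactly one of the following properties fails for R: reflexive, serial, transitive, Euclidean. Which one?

reflexive

Reflexive: no — f is not related to itself.
Serial: yes — every world has a successor (e.g. a R a).
Transitive: yes — every two-step R-path is closed by a direct edge.
Euclidean: yes — any two successors of a common world are R-related.
Only reflexive fails.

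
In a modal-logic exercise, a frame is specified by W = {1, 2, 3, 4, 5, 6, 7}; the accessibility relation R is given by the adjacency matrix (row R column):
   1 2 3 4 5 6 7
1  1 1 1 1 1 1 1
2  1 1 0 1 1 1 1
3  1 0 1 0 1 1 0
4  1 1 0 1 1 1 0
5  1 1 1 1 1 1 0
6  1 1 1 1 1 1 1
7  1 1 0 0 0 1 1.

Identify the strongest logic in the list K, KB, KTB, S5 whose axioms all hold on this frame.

Symmetric (axiom B): yes — every pair in R has its reverse in R.
Reflexive (axiom T): yes — every world is R-related to itself.
Euclidean (axiom 5): no — 1 R 2 and 1 R 3, but not 2 R 3.
So F validates K, KB, KTB; S5 would additionally require R to be Euclidean. The strongest is KTB.

KTB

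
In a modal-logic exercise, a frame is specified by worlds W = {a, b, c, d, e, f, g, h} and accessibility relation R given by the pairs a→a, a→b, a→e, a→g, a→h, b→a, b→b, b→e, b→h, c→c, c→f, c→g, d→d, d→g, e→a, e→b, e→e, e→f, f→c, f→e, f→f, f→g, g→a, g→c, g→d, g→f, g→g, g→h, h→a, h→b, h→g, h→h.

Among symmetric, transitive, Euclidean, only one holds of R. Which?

Symmetric: yes — every pair in R has its reverse in R.
Transitive: no — a R e and e R f, but not a R f.
Euclidean: no — a R b and a R g, but not b R g.
Only symmetric holds.

symmetric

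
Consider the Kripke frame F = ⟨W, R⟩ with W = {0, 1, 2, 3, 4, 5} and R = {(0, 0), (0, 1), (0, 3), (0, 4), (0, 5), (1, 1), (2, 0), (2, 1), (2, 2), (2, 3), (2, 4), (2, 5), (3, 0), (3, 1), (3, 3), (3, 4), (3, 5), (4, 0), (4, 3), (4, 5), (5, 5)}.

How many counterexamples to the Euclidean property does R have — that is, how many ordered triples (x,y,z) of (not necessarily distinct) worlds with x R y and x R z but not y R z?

Enumerating: (0,1,0), (0,1,3), (0,1,4), (0,1,5), (0,4,1), (0,4,4), (0,5,0), (0,5,1), (0,5,3), (0,5,4), (2,0,2), (2,1,0), … and 25 more.
Total: 37.

37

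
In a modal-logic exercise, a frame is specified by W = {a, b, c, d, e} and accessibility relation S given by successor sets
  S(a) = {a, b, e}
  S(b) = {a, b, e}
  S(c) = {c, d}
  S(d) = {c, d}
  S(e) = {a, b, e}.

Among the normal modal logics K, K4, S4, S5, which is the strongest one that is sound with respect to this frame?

Transitive (axiom 4): yes — every two-step S-path is closed by a direct edge.
Reflexive (axiom T): yes — every world is S-related to itself.
Euclidean (axiom 5): yes — any two successors of a common world are S-related.
So F validates K, K4, S4, S5. The strongest is S5.

S5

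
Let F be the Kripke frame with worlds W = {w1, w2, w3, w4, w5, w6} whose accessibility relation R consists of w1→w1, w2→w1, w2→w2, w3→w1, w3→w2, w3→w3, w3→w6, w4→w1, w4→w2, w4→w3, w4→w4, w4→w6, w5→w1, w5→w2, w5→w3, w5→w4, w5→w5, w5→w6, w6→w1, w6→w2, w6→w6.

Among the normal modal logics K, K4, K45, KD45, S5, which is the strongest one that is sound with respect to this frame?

K4

Transitive (axiom 4): yes — every two-step R-path is closed by a direct edge.
Euclidean (axiom 5): no — w3 R w1 and w3 R w2, but not w1 R w2.
Serial (axiom D): yes — every world has a successor (e.g. w1 R w1).
Reflexive (axiom T): yes — every world is R-related to itself.
So F validates K, K4; K45 would additionally require R to be Euclidean. The strongest is K4.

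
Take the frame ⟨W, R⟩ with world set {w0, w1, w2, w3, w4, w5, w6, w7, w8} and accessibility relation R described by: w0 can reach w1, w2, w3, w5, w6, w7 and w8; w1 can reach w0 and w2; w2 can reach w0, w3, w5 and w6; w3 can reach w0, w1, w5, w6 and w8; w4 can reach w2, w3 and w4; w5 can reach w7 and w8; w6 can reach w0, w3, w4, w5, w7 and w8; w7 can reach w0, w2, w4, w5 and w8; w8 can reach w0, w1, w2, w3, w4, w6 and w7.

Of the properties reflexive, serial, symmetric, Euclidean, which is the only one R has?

serial

Reflexive: no — w0 is not related to itself.
Serial: yes — every world has a successor (e.g. w0 R w1).
Symmetric: no — w0 R w5 but not w5 R w0.
Euclidean: no — w0 R w1 and w0 R w3, but not w1 R w3.
Only serial holds.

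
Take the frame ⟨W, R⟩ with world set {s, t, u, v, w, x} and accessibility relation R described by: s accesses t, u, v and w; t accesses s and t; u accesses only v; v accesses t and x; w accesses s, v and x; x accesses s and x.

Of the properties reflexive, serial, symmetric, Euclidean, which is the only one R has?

serial

Reflexive: no — s is not related to itself.
Serial: yes — every world has a successor (e.g. s R t).
Symmetric: no — s R u but not u R s.
Euclidean: no — s R t and s R u, but not t R u.
Only serial holds.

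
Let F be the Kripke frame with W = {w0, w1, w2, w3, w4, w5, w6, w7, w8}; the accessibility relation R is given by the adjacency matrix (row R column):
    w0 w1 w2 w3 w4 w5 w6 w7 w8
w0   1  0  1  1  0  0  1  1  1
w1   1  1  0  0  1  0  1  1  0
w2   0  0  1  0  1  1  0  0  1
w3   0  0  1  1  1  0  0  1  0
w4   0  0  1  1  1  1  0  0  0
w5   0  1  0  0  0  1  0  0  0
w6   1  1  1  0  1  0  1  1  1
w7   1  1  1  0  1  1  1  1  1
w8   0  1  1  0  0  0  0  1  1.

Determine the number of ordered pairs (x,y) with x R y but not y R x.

17

Enumerating: (w0,w2), (w0,w3), (w0,w8), (w1,w0), (w1,w4), (w2,w5), (w3,w2), (w3,w7), (w4,w5), (w5,w1), (w6,w2), (w6,w4), (w6,w8), (w7,w2), (w7,w4), (w7,w5), (w8,w1).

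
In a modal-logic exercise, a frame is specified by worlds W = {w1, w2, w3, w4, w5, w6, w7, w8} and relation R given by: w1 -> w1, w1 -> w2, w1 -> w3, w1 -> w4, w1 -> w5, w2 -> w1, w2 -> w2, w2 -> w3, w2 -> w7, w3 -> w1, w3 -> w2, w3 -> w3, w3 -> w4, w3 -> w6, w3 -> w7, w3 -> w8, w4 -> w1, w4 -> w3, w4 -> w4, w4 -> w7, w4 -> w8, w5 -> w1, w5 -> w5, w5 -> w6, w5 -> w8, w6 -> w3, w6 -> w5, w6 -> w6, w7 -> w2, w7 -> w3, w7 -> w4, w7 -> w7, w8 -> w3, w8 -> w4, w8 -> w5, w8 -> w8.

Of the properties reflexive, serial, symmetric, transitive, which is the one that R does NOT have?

transitive

Reflexive: yes — every world is R-related to itself.
Serial: yes — every world has a successor (e.g. w1 R w1).
Symmetric: yes — every pair in R has its reverse in R.
Transitive: no — w1 R w2 and w2 R w7, but not w1 R w7.
Only transitive fails.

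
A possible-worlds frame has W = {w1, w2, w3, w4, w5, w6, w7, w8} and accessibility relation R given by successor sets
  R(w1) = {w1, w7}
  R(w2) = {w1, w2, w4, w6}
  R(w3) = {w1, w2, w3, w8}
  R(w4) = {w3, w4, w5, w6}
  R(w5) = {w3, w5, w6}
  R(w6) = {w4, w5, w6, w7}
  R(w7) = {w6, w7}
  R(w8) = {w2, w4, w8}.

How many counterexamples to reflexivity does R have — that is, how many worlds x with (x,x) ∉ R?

R is reflexive; there are no such worlds.

0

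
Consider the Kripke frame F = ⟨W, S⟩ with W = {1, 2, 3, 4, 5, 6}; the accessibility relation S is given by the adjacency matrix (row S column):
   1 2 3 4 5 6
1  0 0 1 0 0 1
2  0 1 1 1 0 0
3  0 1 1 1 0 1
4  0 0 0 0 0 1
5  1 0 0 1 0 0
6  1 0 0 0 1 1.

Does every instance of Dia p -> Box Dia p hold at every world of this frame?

The schema 5 characterises exactly the Euclidean frames.
Euclidean: no — 1 S 6 and 1 S 3, but not 6 S 3.

No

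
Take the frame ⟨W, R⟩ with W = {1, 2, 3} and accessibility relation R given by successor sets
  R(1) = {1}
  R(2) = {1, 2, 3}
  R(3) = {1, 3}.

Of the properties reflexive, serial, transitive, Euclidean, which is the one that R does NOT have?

Reflexive: yes — every world is R-related to itself.
Serial: yes — every world has a successor (e.g. 1 R 1).
Transitive: yes — every two-step R-path is closed by a direct edge.
Euclidean: no — 2 R 1 and 2 R 3, but not 1 R 3.
Only Euclidean fails.

Euclidean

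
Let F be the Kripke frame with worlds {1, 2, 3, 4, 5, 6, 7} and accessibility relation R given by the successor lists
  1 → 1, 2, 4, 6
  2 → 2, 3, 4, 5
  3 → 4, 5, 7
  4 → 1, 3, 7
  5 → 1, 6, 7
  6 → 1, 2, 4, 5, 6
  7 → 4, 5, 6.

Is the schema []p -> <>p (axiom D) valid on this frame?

Yes

Axiom D corresponds to the accessibility relation being serial.
Serial: yes — every world has a successor (e.g. 1 R 1).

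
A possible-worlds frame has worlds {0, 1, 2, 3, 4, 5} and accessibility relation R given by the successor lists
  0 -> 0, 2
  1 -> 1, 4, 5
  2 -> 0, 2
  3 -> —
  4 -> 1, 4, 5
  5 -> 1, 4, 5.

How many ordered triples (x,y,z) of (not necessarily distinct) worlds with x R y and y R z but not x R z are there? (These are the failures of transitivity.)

0

R is transitive; there are no such tuples.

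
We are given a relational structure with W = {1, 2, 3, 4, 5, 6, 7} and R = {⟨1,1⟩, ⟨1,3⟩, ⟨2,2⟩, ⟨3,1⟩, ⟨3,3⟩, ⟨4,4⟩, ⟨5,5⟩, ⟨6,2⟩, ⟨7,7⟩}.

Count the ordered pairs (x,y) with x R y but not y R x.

1

Enumerating: (6,2).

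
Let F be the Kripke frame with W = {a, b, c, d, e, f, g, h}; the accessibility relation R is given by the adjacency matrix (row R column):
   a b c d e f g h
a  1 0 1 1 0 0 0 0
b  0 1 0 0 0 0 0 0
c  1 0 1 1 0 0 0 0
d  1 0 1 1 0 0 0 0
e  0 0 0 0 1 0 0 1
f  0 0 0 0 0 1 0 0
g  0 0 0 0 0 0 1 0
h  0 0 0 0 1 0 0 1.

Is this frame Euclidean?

Euclidean: yes — any two successors of a common world are R-related.

Yes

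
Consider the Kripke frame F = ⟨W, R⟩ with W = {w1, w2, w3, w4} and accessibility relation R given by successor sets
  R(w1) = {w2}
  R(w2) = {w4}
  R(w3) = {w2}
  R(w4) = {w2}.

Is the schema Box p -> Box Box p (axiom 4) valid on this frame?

No

By correspondence theory, 4 is valid on a frame iff R is transitive.
Transitive: no — w1 R w2 and w2 R w4, but not w1 R w4.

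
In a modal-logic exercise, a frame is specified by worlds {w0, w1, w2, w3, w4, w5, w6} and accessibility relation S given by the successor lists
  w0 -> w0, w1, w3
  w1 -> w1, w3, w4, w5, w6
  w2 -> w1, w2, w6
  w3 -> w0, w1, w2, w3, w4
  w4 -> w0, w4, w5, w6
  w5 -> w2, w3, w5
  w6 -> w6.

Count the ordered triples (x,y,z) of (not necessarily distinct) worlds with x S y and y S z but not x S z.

Enumerating: (w0,w1,w4), (w0,w1,w5), (w0,w1,w6), (w0,w3,w2), (w0,w3,w4), (w1,w3,w0), (w1,w3,w2), (w1,w4,w0), (w1,w5,w2), (w2,w1,w3), (w2,w1,w4), (w2,w1,w5), … and 14 more.
Total: 26.

26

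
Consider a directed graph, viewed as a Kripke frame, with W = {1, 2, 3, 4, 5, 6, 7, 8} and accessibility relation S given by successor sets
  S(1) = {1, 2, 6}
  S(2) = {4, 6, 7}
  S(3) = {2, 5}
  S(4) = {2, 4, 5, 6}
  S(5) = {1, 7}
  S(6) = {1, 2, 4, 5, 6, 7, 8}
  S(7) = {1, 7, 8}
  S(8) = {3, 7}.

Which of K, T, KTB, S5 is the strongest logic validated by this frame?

Reflexive (axiom T): no — 2 is not related to itself.
Symmetric (axiom B): no — 1 S 2 but not 2 S 1.
Euclidean (axiom 5): no — 2 S 4 and 2 S 7, but not 4 S 7.
So F validates K; T would additionally require S to be reflexive. The strongest is K.

K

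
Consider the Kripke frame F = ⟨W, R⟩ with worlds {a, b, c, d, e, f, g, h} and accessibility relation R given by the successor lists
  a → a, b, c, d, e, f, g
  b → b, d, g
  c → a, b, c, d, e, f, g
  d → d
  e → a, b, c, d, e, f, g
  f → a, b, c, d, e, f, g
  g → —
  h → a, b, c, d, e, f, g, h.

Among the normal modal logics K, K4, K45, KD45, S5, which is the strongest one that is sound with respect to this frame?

Transitive (axiom 4): yes — every two-step R-path is closed by a direct edge.
Euclidean (axiom 5): no — a R b and a R c, but not b R c.
Serial (axiom D): no — g has no R-successor.
Reflexive (axiom T): no — g is not related to itself.
So F validates K, K4; K45 would additionally require R to be Euclidean. The strongest is K4.

K4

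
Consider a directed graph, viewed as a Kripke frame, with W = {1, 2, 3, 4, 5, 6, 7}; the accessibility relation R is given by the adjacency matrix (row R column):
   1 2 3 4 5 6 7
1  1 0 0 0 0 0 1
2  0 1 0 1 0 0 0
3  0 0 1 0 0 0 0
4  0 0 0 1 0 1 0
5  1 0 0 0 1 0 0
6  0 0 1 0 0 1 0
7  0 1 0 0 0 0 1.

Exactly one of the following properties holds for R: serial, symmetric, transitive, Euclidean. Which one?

serial

Serial: yes — every world has a successor (e.g. 1 R 1).
Symmetric: no — 1 R 7 but not 7 R 1.
Transitive: no — 1 R 7 and 7 R 2, but not 1 R 2.
Euclidean: no — 1 R 7 and 1 R 1, but not 7 R 1.
Only serial holds.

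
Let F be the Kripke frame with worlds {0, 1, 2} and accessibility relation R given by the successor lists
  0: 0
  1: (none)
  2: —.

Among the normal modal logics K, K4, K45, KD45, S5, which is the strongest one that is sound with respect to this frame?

K45

Transitive (axiom 4): yes — every two-step R-path is closed by a direct edge.
Euclidean (axiom 5): yes — any two successors of a common world are R-related.
Serial (axiom D): no — 1 has no R-successor.
Reflexive (axiom T): no — 1 is not related to itself.
So F validates K, K4, K45; KD45 would additionally require R to be serial. The strongest is K45.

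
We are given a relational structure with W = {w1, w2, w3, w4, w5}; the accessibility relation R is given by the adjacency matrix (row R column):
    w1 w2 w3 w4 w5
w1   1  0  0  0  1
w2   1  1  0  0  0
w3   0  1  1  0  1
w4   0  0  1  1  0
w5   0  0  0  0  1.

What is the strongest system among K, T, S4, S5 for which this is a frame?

T

Reflexive (axiom T): yes — every world is R-related to itself.
Transitive (axiom 4): no — w2 R w1 and w1 R w5, but not w2 R w5.
Euclidean (axiom 5): no — w3 R w2 and w3 R w5, but not w2 R w5.
So F validates K, T; S4 would additionally require R to be transitive. The strongest is T.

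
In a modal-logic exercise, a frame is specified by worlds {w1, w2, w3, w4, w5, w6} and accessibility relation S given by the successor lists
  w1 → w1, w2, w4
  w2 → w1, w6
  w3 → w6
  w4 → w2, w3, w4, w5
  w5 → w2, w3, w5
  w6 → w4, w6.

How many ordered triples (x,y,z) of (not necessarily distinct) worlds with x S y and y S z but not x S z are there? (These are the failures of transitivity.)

Enumerating: (w1,w2,w6), (w1,w4,w3), (w1,w4,w5), (w2,w1,w2), (w2,w1,w4), (w2,w6,w4), (w3,w6,w4), (w4,w2,w1), (w4,w2,w6), (w4,w3,w6), (w5,w2,w1), (w5,w2,w6), (w5,w3,w6), (w6,w4,w2), (w6,w4,w3), (w6,w4,w5).

16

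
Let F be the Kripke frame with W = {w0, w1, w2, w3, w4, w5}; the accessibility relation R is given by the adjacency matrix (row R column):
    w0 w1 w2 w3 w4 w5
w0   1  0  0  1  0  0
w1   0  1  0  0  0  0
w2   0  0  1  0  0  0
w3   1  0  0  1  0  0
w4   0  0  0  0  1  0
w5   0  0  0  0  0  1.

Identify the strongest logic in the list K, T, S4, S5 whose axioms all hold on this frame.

Reflexive (axiom T): yes — every world is R-related to itself.
Transitive (axiom 4): yes — every two-step R-path is closed by a direct edge.
Euclidean (axiom 5): yes — any two successors of a common world are R-related.
So F validates K, T, S4, S5. The strongest is S5.

S5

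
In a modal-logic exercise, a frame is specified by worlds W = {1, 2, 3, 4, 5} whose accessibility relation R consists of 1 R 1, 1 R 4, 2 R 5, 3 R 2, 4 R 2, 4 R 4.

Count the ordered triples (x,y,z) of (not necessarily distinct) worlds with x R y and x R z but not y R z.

5

Enumerating: (1,4,1), (2,5,5), (3,2,2), (4,2,2), (4,2,4).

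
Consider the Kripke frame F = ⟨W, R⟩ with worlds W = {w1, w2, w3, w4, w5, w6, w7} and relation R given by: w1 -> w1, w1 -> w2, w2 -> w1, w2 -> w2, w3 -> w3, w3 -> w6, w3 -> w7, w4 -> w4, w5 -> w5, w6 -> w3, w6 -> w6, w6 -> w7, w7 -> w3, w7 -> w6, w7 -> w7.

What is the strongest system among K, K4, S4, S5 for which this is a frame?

Transitive (axiom 4): yes — every two-step R-path is closed by a direct edge.
Reflexive (axiom T): yes — every world is R-related to itself.
Euclidean (axiom 5): yes — any two successors of a common world are R-related.
So F validates K, K4, S4, S5. The strongest is S5.

S5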